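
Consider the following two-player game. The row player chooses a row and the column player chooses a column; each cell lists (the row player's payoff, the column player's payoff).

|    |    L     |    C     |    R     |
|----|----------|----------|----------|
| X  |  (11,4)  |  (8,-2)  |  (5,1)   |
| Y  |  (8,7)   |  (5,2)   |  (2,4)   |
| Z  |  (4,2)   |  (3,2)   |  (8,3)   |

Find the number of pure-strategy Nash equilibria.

2

(X, L): the row player gets 11 (best alternative 8); the column player gets 4 (best alternative 1). Neither deviates — NE.
(Z, R): the row player gets 8 (best alternative 5); the column player gets 3 (best alternative 2). Neither deviates — NE.
(Y, C) is not a NE: the row player would switch to X (8 > 5).
No other cell survives both best-response checks, so there are 2 pure NE.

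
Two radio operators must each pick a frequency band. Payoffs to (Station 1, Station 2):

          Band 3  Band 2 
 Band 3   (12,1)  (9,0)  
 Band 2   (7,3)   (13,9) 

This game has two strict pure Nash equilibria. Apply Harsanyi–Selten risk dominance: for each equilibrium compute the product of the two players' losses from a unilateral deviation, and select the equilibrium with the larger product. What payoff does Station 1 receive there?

At both Band 3: Station 1 loses 12 − 7 = 5 by deviating; Station 2 loses 1 − 0 = 1. Product = 5·1 = 5.
At both Band 2: Station 1 loses 13 − 9 = 4 by deviating; Station 2 loses 9 − 3 = 6. Product = 4·6 = 24.
24 > 5, so both Band 2 is risk-dominant. Station 1's payoff there is 13.

13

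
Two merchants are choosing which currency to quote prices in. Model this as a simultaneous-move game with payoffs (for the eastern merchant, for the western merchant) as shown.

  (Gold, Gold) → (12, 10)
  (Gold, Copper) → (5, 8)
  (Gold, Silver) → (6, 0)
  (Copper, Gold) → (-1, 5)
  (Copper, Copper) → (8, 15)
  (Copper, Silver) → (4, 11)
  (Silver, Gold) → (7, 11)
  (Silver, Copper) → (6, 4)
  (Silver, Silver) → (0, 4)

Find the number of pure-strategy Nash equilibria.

2

Both Gold: the eastern merchant gets 12 (best alternative 7); the western merchant gets 10 (best alternative 8). Neither deviates — NE.
Both Copper: the eastern merchant gets 8 (best alternative 6); the western merchant gets 15 (best alternative 11). Neither deviates — NE.
Both Silver is not a NE: the eastern merchant would switch to Gold (6 > 0).
No other cell survives both best-response checks, so there are 2 pure NE.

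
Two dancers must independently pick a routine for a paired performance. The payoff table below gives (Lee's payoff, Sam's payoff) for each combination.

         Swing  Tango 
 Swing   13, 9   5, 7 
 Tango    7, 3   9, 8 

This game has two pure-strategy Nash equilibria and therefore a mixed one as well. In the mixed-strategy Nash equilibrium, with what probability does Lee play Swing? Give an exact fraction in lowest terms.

5/7

Lee's mix p on Swing must make Sam indifferent between Swing and Tango.
Sam's payoff from Swing: 9p + 3(1−p). From Tango: 7p + 8(1−p).
Set equal: 2p = 5(1−p) → p = 5/7.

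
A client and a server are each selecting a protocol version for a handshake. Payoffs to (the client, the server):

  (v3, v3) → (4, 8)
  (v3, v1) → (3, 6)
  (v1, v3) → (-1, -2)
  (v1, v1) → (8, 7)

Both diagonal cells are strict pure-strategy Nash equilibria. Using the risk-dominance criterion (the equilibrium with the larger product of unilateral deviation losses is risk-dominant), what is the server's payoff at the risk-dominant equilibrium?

At both v3: the client loses 4 − (-1) = 5 by deviating; the server loses 8 − 6 = 2. Product = 5·2 = 10.
At both v1: the client loses 8 − 3 = 5 by deviating; the server loses 7 − (-2) = 9. Product = 5·9 = 45.
45 > 10, so both v1 is risk-dominant. The server's payoff there is 7.

7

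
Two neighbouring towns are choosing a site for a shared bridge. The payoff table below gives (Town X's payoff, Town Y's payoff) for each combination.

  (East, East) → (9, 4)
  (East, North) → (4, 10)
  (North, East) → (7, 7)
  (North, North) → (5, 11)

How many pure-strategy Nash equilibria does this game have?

Both North: Town X gets 5 (best alternative 4); Town Y gets 11 (best alternative 7). Neither deviates — NE.
Both East is not a NE: Town Y would switch to North (10 > 4).
No other cell survives both best-response checks, so there is 1 pure NE.

1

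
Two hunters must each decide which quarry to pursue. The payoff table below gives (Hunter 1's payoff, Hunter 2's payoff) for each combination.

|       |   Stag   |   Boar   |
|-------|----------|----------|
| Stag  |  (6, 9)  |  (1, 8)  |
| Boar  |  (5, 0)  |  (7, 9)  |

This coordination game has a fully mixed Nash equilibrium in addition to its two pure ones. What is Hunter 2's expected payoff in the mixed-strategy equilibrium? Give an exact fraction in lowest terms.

Hunter 1 mixes with probability p on Stag, chosen so Hunter 2 is indifferent: 9p + 0(1−p) = 8p + 9(1−p) gives p = 9/10.
Hunter 2's expected payoff is 9·9/10 + 0·1/10 = 81/10.

81/10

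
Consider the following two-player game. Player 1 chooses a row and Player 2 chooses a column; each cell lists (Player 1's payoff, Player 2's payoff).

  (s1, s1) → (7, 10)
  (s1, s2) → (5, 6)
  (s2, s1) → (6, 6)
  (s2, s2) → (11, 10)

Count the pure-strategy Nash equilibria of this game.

2

Both s1: Player 1 gets 7 (best alternative 6); Player 2 gets 10 (best alternative 6). Neither deviates — NE.
Both s2: Player 1 gets 11 (best alternative 5); Player 2 gets 10 (best alternative 6). Neither deviates — NE.
(s1, s2) is not a NE: Player 1 would switch to s2 (11 > 5).
No other cell survives both best-response checks, so there are 2 pure NE.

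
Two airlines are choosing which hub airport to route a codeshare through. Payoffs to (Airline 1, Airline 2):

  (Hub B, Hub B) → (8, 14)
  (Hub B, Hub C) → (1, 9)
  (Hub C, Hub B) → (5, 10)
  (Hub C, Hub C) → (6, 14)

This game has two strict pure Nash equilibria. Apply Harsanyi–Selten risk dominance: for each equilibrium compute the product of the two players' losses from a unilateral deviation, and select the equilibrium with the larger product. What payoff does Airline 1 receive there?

At both Hub B: Airline 1 loses 8 − 5 = 3 by deviating; Airline 2 loses 14 − 9 = 5. Product = 3·5 = 15.
At both Hub C: Airline 1 loses 6 − 1 = 5 by deviating; Airline 2 loses 14 − 10 = 4. Product = 5·4 = 20.
20 > 15, so both Hub C is risk-dominant. Airline 1's payoff there is 6.

6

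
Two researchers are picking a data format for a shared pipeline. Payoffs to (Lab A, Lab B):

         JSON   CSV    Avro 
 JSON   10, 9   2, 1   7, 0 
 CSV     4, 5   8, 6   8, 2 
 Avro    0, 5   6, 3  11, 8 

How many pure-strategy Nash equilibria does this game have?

Both JSON: Lab A gets 10 (best alternative 4); Lab B gets 9 (best alternative 1). Neither deviates — NE.
Both CSV: Lab A gets 8 (best alternative 6); Lab B gets 6 (best alternative 5). Neither deviates — NE.
Both Avro: Lab A gets 11 (best alternative 8); Lab B gets 8 (best alternative 5). Neither deviates — NE.
(Avro, CSV) is not a NE: Lab A would switch to CSV (8 > 6).
No other cell survives both best-response checks, so there are 3 pure NE.

3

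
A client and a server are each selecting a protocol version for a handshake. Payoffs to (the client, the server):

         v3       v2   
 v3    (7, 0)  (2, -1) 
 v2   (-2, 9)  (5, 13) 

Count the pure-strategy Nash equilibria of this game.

2

Both v3: the client gets 7 (best alternative -2); the server gets 0 (best alternative -1). Neither deviates — NE.
Both v2: the client gets 5 (best alternative 2); the server gets 13 (best alternative 9). Neither deviates — NE.
(v3, v2) is not a NE: the client would switch to v2 (5 > 2).
No other cell survives both best-response checks, so there are 2 pure NE.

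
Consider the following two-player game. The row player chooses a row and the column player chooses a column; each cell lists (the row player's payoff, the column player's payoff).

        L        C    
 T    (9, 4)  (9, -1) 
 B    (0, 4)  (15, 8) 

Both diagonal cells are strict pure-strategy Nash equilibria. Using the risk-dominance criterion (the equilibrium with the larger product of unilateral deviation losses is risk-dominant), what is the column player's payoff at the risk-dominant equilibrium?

4

At (T, L): the row player loses 9 − 0 = 9 by deviating; the column player loses 4 − (-1) = 5. Product = 9·5 = 45.
At (B, C): the row player loses 15 − 9 = 6 by deviating; the column player loses 8 − 4 = 4. Product = 6·4 = 24.
45 > 24, so (T, L) is risk-dominant. The column player's payoff there is 4.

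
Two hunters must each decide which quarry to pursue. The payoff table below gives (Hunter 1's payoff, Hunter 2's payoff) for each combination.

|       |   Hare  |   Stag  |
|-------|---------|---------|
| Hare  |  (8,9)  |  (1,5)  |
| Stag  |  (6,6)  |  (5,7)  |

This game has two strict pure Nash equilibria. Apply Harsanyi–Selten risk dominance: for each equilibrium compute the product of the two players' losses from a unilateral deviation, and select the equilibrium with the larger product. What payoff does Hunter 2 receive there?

9

At both Hare: Hunter 1 loses 8 − 6 = 2 by deviating; Hunter 2 loses 9 − 5 = 4. Product = 2·4 = 8.
At both Stag: Hunter 1 loses 5 − 1 = 4 by deviating; Hunter 2 loses 7 − 6 = 1. Product = 4·1 = 4.
8 > 4, so both Hare is risk-dominant. Hunter 2's payoff there is 9.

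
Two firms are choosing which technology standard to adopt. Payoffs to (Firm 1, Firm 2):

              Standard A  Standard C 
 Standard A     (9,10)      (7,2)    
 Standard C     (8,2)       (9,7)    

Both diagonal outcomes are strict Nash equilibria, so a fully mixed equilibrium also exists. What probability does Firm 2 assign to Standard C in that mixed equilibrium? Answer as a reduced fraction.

1/3

Firm 2's mix q on Standard A must make Firm 1 indifferent between Standard A and Standard C.
Firm 1's payoff from Standard A: 9q + 7(1−q). From Standard C: 8q + 9(1−q).
Set equal: 1q = 2(1−q) → q = 2/3.
Probability on Standard C is 1 − 2/3 = 1/3.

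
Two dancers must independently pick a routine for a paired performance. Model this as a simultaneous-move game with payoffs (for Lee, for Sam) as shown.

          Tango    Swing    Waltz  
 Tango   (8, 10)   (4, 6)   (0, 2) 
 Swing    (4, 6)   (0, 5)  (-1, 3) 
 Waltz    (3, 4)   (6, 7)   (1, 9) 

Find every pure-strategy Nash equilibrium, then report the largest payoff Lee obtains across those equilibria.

8

Both Tango is a pure NE (Lee: 8 ≥ 4; Sam: 10 ≥ 6). Lee gets 8.
Both Waltz is a pure NE (Lee: 1 ≥ 0; Sam: 9 ≥ 7). Lee gets 1.
Every other cell has a profitable deviation for at least one player. Highest of {8, 1} is 8.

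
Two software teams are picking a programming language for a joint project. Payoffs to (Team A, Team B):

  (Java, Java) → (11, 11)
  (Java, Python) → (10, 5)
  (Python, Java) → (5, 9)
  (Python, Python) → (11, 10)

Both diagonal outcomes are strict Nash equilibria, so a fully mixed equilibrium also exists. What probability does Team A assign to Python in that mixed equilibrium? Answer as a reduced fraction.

Team A's mix p on Java must make Team B indifferent between Java and Python.
Team B's payoff from Java: 11p + 9(1−p). From Python: 5p + 10(1−p).
Set equal: 6p = 1(1−p) → p = 1/7.
Probability on Python is 1 − 1/7 = 6/7.

6/7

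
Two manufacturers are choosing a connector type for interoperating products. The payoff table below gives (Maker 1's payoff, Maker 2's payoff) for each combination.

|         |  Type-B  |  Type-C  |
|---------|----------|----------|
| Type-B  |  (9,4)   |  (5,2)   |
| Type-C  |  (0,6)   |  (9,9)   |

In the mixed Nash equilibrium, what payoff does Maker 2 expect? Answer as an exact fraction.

Maker 1 mixes with probability p on Type-B, chosen so Maker 2 is indifferent: 4p + 6(1−p) = 2p + 9(1−p) gives p = 3/5.
Maker 2's expected payoff is 4·3/5 + 6·2/5 = 24/5.

24/5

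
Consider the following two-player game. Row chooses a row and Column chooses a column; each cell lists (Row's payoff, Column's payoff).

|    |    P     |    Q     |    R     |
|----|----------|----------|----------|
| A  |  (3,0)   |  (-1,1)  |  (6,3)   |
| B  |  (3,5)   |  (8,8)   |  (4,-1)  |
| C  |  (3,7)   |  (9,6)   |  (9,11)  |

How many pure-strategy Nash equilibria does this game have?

(C, R): Row gets 9 (best alternative 6); Column gets 11 (best alternative 7). Neither deviates — NE.
(B, Q) is not a NE: Row would switch to C (9 > 8).
No other cell survives both best-response checks, so there is 1 pure NE.

1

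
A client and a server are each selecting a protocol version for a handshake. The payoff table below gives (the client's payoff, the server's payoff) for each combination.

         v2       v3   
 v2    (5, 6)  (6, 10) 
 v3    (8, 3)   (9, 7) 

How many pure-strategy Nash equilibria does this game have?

Both v3: the client gets 9 (best alternative 6); the server gets 7 (best alternative 3). Neither deviates — NE.
Both v2 is not a NE: the client would switch to v3 (8 > 5).
No other cell survives both best-response checks, so there is 1 pure NE.

1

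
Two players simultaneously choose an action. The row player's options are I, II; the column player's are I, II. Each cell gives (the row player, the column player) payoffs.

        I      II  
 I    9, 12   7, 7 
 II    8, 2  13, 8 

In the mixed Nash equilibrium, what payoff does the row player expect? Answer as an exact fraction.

61/7

The column player mixes with probability q on I, chosen so the row player is indifferent: 9q + 7(1−q) = 8q + 13(1−q) gives q = 6/7.
The row player's expected payoff (from either row, since indifferent) is 9·6/7 + 7·1/7 = 61/7.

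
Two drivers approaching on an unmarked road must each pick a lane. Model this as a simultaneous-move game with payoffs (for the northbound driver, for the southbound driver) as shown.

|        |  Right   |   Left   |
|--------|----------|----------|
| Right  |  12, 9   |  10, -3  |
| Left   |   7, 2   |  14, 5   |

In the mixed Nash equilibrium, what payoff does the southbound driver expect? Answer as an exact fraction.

The northbound driver mixes with probability p on Right, chosen so the southbound driver is indifferent: 9p + 2(1−p) = (-3)p + 5(1−p) gives p = 1/5.
The southbound driver's expected payoff is 9·1/5 + 2·4/5 = 17/5.

17/5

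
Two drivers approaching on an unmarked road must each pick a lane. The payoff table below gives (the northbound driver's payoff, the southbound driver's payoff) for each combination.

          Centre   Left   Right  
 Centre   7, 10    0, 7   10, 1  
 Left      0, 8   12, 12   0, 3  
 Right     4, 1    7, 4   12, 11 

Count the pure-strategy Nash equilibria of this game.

3

Both Centre: the northbound driver gets 7 (best alternative 4); the southbound driver gets 10 (best alternative 7). Neither deviates — NE.
Both Left: the northbound driver gets 12 (best alternative 7); the southbound driver gets 12 (best alternative 8). Neither deviates — NE.
Both Right: the northbound driver gets 12 (best alternative 10); the southbound driver gets 11 (best alternative 4). Neither deviates — NE.
(Centre, Right) is not a NE: the northbound driver would switch to Right (12 > 10).
No other cell survives both best-response checks, so there are 3 pure NE.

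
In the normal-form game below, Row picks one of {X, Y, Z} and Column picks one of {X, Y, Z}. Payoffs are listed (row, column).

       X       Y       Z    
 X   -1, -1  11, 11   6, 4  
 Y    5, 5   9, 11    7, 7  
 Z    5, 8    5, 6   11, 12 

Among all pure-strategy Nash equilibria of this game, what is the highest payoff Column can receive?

12

(X, Y) is a pure NE (Row: 11 ≥ 9; Column: 11 ≥ 4). Column gets 11.
Both Z is a pure NE (Row: 11 ≥ 7; Column: 12 ≥ 8). Column gets 12.
Every other cell has a profitable deviation for at least one player. Highest of {11, 12} is 12.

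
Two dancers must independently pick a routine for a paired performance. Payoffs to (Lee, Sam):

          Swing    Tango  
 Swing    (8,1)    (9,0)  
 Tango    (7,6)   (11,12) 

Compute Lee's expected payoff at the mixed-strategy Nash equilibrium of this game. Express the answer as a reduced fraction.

Sam mixes with probability q on Swing, chosen so Lee is indifferent: 8q + 9(1−q) = 7q + 11(1−q) gives q = 2/3.
Lee's expected payoff (from either row, since indifferent) is 8·2/3 + 9·1/3 = 25/3.

25/3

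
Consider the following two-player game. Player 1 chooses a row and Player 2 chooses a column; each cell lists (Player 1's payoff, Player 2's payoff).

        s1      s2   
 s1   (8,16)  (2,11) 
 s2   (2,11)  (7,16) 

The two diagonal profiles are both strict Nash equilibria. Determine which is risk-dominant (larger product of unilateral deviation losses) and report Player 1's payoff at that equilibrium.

At both s1: Player 1 loses 8 − 2 = 6 by deviating; Player 2 loses 16 − 11 = 5. Product = 6·5 = 30.
At both s2: Player 1 loses 7 − 2 = 5 by deviating; Player 2 loses 16 − 11 = 5. Product = 5·5 = 25.
30 > 25, so both s1 is risk-dominant. Player 1's payoff there is 8.

8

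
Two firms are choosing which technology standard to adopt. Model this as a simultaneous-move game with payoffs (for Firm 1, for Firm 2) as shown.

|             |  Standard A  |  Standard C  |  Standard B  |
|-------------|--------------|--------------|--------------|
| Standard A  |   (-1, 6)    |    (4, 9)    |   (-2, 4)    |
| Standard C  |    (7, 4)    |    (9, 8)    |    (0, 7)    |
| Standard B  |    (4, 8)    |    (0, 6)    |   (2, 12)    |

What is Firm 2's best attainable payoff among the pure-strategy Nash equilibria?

12

Both Standard C is a pure NE (Firm 1: 9 ≥ 4; Firm 2: 8 ≥ 7). Firm 2 gets 8.
Both Standard B is a pure NE (Firm 1: 2 ≥ 0; Firm 2: 12 ≥ 8). Firm 2 gets 12.
Every other cell has a profitable deviation for at least one player. Highest of {8, 12} is 12.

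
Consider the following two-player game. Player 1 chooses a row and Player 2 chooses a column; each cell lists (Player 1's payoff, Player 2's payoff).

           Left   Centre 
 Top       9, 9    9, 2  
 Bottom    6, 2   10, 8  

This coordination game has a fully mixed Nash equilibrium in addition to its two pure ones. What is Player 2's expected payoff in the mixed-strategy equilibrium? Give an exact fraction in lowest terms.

68/13

Player 1 mixes with probability p on Top, chosen so Player 2 is indifferent: 9p + 2(1−p) = 2p + 8(1−p) gives p = 6/13.
Player 2's expected payoff is 9·6/13 + 2·7/13 = 68/13.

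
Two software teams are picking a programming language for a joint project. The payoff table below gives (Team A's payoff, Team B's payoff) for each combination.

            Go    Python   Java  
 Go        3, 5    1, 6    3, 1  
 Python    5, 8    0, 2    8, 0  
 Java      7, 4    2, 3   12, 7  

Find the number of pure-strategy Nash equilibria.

Both Java: Team A gets 12 (best alternative 8); Team B gets 7 (best alternative 4). Neither deviates — NE.
Both Go is not a NE: Team A would switch to Java (7 > 3).
No other cell survives both best-response checks, so there is 1 pure NE.

1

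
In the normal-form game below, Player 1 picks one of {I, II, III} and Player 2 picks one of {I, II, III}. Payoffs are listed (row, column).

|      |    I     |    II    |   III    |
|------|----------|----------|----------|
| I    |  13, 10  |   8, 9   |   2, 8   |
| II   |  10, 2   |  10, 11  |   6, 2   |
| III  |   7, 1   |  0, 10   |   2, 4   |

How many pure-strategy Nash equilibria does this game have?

Both I: Player 1 gets 13 (best alternative 10); Player 2 gets 10 (best alternative 9). Neither deviates — NE.
Both II: Player 1 gets 10 (best alternative 8); Player 2 gets 11 (best alternative 2). Neither deviates — NE.
Both III is not a NE: Player 1 would switch to II (6 > 2).
No other cell survives both best-response checks, so there are 2 pure NE.

2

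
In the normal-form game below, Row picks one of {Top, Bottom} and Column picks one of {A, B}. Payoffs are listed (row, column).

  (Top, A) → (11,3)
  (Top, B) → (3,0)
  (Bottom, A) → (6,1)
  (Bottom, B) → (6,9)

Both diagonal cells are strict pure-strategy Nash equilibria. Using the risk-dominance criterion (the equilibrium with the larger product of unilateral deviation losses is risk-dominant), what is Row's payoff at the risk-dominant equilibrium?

6

At (Top, A): Row loses 11 − 6 = 5 by deviating; Column loses 3 − 0 = 3. Product = 5·3 = 15.
At (Bottom, B): Row loses 6 − 3 = 3 by deviating; Column loses 9 − 1 = 8. Product = 3·8 = 24.
24 > 15, so (Bottom, B) is risk-dominant. Row's payoff there is 6.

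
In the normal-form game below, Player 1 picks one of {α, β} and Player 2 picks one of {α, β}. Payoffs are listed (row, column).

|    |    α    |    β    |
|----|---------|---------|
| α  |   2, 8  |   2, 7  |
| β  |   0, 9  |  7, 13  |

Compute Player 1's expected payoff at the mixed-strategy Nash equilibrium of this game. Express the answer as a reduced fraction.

Player 2 mixes with probability q on α, chosen so Player 1 is indifferent: 2q + 2(1−q) = 0q + 7(1−q) gives q = 5/7.
Player 1's expected payoff (from either row, since indifferent) is 2·5/7 + 2·2/7 = 2.

2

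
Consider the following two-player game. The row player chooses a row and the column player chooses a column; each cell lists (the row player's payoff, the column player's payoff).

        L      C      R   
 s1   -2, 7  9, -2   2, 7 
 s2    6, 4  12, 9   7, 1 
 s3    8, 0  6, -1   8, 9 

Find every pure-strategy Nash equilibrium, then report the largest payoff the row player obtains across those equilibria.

12

(s2, C) is a pure NE (the row player: 12 ≥ 9; the column player: 9 ≥ 4). The row player gets 12.
(s3, R) is a pure NE (the row player: 8 ≥ 7; the column player: 9 ≥ 0). The row player gets 8.
Every other cell has a profitable deviation for at least one player. Highest of {12, 8} is 12.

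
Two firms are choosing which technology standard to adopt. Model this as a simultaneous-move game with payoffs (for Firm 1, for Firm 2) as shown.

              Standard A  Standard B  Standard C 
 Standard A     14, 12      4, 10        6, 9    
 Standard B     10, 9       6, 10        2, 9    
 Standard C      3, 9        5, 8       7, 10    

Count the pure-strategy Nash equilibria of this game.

3

Both Standard A: Firm 1 gets 14 (best alternative 10); Firm 2 gets 12 (best alternative 10). Neither deviates — NE.
Both Standard B: Firm 1 gets 6 (best alternative 5); Firm 2 gets 10 (best alternative 9). Neither deviates — NE.
Both Standard C: Firm 1 gets 7 (best alternative 6); Firm 2 gets 10 (best alternative 9). Neither deviates — NE.
(Standard A, Standard B) is not a NE: Firm 1 would switch to Standard B (6 > 4).
No other cell survives both best-response checks, so there are 3 pure NE.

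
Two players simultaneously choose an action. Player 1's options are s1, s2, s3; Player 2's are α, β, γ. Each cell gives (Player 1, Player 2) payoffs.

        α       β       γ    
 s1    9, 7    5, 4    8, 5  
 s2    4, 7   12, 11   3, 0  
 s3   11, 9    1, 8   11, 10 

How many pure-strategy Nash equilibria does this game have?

(s2, β): Player 1 gets 12 (best alternative 5); Player 2 gets 11 (best alternative 7). Neither deviates — NE.
(s3, γ): Player 1 gets 11 (best alternative 8); Player 2 gets 10 (best alternative 9). Neither deviates — NE.
(s1, α) is not a NE: Player 1 would switch to s3 (11 > 9).
No other cell survives both best-response checks, so there are 2 pure NE.

2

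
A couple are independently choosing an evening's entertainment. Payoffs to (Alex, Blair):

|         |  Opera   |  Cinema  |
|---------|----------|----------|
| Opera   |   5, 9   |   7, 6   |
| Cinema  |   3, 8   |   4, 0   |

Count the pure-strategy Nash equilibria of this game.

Both Opera: Alex gets 5 (best alternative 3); Blair gets 9 (best alternative 6). Neither deviates — NE.
Both Cinema is not a NE: Alex would switch to Opera (7 > 4).
No other cell survives both best-response checks, so there is 1 pure NE.

1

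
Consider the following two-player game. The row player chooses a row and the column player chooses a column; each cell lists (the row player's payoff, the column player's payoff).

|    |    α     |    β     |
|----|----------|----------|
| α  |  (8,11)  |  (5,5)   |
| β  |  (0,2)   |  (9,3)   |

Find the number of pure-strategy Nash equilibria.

Both α: the row player gets 8 (best alternative 0); the column player gets 11 (best alternative 5). Neither deviates — NE.
Both β: the row player gets 9 (best alternative 5); the column player gets 3 (best alternative 2). Neither deviates — NE.
(α, β) is not a NE: the row player would switch to β (9 > 5).
No other cell survives both best-response checks, so there are 2 pure NE.

2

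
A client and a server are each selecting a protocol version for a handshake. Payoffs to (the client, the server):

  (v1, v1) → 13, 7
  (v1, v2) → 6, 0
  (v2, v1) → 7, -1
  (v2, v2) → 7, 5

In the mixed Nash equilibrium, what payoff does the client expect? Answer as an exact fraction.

7

The server mixes with probability q on v1, chosen so the client is indifferent: 13q + 6(1−q) = 7q + 7(1−q) gives q = 1/7.
The client's expected payoff (from either row, since indifferent) is 13·1/7 + 6·6/7 = 7.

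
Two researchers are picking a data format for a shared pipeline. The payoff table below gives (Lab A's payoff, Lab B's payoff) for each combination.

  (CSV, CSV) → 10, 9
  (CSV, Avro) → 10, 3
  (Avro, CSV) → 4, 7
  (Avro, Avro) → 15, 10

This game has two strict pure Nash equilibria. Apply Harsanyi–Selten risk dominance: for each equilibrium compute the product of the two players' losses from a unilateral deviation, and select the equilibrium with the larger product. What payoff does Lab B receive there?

At both CSV: Lab A loses 10 − 4 = 6 by deviating; Lab B loses 9 − 3 = 6. Product = 6·6 = 36.
At both Avro: Lab A loses 15 − 10 = 5 by deviating; Lab B loses 10 − 7 = 3. Product = 5·3 = 15.
36 > 15, so both CSV is risk-dominant. Lab B's payoff there is 9.

9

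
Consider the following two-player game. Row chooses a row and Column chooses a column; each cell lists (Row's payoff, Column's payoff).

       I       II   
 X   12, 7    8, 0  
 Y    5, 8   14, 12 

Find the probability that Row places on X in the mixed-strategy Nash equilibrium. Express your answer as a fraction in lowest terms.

4/11

Row's mix p on X must make Column indifferent between I and II.
Column's payoff from I: 7p + 8(1−p). From II: 0p + 12(1−p).
Set equal: 7p = 4(1−p) → p = 4/11.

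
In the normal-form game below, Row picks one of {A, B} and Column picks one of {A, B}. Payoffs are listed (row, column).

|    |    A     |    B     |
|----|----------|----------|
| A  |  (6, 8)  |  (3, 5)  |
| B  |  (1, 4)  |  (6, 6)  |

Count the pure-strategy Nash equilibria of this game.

Both A: Row gets 6 (best alternative 1); Column gets 8 (best alternative 5). Neither deviates — NE.
Both B: Row gets 6 (best alternative 3); Column gets 6 (best alternative 4). Neither deviates — NE.
(B, A) is not a NE: Row would switch to A (6 > 1).
No other cell survives both best-response checks, so there are 2 pure NE.

2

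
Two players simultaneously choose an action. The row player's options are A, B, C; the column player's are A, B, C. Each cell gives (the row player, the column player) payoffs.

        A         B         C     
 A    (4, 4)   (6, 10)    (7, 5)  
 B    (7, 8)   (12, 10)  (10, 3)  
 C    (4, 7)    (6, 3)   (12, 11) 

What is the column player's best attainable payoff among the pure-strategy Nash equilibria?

11

Both B is a pure NE (the row player: 12 ≥ 6; the column player: 10 ≥ 8). The column player gets 10.
Both C is a pure NE (the row player: 12 ≥ 10; the column player: 11 ≥ 7). The column player gets 11.
Every other cell has a profitable deviation for at least one player. Highest of {10, 11} is 11.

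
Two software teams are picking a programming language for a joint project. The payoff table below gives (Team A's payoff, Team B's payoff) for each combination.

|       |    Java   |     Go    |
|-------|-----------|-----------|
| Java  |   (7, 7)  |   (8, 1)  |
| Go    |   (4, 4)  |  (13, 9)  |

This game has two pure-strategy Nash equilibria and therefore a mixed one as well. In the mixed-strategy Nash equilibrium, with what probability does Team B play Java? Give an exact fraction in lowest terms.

Team B's mix q on Java must make Team A indifferent between Java and Go.
Team A's payoff from Java: 7q + 8(1−q). From Go: 4q + 13(1−q).
Set equal: 3q = 5(1−q) → q = 5/8.

5/8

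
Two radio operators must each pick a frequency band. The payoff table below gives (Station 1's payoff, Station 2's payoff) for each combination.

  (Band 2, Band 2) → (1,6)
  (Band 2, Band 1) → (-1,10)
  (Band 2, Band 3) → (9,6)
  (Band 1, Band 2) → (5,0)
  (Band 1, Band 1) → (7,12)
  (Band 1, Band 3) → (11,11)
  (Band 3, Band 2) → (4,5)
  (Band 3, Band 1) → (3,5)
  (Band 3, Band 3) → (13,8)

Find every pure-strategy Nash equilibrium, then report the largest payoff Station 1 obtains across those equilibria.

13

Both Band 1 is a pure NE (Station 1: 7 ≥ 3; Station 2: 12 ≥ 11). Station 1 gets 7.
Both Band 3 is a pure NE (Station 1: 13 ≥ 11; Station 2: 8 ≥ 5). Station 1 gets 13.
Every other cell has a profitable deviation for at least one player. Highest of {7, 13} is 13.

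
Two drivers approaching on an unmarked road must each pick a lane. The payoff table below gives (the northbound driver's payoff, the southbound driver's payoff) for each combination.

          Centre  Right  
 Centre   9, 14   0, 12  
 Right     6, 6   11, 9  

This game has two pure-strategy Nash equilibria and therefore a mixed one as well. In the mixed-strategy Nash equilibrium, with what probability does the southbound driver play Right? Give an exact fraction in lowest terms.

3/14

The southbound driver's mix q on Centre must make the northbound driver indifferent between Centre and Right.
The northbound driver's payoff from Centre: 9q + 0(1−q). From Right: 6q + 11(1−q).
Set equal: 3q = 11(1−q) → q = 11/14.
Probability on Right is 1 − 11/14 = 3/14.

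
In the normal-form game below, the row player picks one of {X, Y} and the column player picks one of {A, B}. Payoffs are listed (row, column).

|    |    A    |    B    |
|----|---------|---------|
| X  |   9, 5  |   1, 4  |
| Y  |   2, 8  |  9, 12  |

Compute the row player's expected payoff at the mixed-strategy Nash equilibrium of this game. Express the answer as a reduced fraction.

The column player mixes with probability q on A, chosen so the row player is indifferent: 9q + 1(1−q) = 2q + 9(1−q) gives q = 8/15.
The row player's expected payoff (from either row, since indifferent) is 9·8/15 + 1·7/15 = 79/15.

79/15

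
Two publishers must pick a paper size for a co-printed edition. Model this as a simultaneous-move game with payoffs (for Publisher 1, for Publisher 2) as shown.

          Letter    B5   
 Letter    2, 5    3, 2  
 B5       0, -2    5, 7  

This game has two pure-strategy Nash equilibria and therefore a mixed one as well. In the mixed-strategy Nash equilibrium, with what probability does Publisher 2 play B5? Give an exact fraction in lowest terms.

1/2

Publisher 2's mix q on Letter must make Publisher 1 indifferent between Letter and B5.
Publisher 1's payoff from Letter: 2q + 3(1−q). From B5: 0q + 5(1−q).
Set equal: 2q = 2(1−q) → q = 2/4 = 1/2.
Probability on B5 is 1 − 1/2 = 1/2.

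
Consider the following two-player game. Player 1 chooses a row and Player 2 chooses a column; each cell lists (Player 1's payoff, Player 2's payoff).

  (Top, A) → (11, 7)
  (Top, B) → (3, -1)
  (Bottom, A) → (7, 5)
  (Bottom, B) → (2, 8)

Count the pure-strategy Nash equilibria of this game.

(Top, A): Player 1 gets 11 (best alternative 7); Player 2 gets 7 (best alternative -1). Neither deviates — NE.
(Bottom, B) is not a NE: Player 1 would switch to Top (3 > 2).
No other cell survives both best-response checks, so there is 1 pure NE.

1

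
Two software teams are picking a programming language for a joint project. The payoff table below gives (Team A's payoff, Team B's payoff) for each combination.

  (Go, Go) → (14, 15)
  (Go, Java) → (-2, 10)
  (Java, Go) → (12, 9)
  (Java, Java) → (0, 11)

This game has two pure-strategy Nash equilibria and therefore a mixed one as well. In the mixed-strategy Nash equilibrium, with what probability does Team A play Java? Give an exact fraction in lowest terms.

5/7

Team A's mix p on Go must make Team B indifferent between Go and Java.
Team B's payoff from Go: 15p + 9(1−p). From Java: 10p + 11(1−p).
Set equal: 5p = 2(1−p) → p = 2/7.
Probability on Java is 1 − 2/7 = 5/7.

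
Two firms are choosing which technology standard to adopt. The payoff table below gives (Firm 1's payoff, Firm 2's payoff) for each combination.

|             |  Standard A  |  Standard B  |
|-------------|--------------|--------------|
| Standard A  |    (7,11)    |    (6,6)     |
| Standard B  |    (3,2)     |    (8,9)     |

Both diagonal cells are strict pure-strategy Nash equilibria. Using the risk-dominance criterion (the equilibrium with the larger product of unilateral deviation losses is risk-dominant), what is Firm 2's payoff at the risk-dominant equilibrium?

At both Standard A: Firm 1 loses 7 − 3 = 4 by deviating; Firm 2 loses 11 − 6 = 5. Product = 4·5 = 20.
At both Standard B: Firm 1 loses 8 − 6 = 2 by deviating; Firm 2 loses 9 − 2 = 7. Product = 2·7 = 14.
20 > 14, so both Standard A is risk-dominant. Firm 2's payoff there is 11.

11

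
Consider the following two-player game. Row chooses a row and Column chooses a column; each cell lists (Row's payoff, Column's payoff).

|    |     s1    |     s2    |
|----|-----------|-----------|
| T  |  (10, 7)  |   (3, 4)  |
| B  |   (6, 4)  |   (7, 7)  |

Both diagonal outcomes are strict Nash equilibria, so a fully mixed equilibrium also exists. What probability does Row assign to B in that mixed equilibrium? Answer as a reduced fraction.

1/2

Row's mix p on T must make Column indifferent between s1 and s2.
Column's payoff from s1: 7p + 4(1−p). From s2: 4p + 7(1−p).
Set equal: 3p = 3(1−p) → p = 3/6 = 1/2.
Probability on B is 1 − 1/2 = 1/2.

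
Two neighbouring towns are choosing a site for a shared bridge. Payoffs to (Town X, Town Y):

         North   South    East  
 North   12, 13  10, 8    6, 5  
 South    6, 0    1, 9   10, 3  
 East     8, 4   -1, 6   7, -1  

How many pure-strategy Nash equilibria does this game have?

1

Both North: Town X gets 12 (best alternative 8); Town Y gets 13 (best alternative 8). Neither deviates — NE.
Both South is not a NE: Town X would switch to North (10 > 1).
No other cell survives both best-response checks, so there is 1 pure NE.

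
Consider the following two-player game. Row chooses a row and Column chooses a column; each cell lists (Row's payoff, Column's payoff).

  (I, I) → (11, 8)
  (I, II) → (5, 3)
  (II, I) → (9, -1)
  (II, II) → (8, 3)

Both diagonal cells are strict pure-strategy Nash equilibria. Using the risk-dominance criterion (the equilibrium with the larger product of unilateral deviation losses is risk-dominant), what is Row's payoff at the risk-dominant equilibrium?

8

At both I: Row loses 11 − 9 = 2 by deviating; Column loses 8 − 3 = 5. Product = 2·5 = 10.
At both II: Row loses 8 − 5 = 3 by deviating; Column loses 3 − (-1) = 4. Product = 3·4 = 12.
12 > 10, so both II is risk-dominant. Row's payoff there is 8.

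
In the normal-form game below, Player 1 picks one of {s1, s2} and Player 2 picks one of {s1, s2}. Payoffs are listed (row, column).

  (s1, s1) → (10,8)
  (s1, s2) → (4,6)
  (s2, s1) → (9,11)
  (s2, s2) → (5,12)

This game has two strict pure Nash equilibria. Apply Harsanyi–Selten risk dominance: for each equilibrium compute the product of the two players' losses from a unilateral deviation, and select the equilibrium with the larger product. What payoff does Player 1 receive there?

10

At both s1: Player 1 loses 10 − 9 = 1 by deviating; Player 2 loses 8 − 6 = 2. Product = 1·2 = 2.
At both s2: Player 1 loses 5 − 4 = 1 by deviating; Player 2 loses 12 − 11 = 1. Product = 1·1 = 1.
2 > 1, so both s1 is risk-dominant. Player 1's payoff there is 10.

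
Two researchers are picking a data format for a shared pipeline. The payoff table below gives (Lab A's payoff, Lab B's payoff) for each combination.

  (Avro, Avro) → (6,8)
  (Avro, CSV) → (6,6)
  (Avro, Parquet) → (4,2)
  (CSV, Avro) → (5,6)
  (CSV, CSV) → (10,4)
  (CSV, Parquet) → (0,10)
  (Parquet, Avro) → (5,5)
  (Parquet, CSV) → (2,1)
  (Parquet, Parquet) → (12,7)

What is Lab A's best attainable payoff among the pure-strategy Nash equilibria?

12

Both Avro is a pure NE (Lab A: 6 ≥ 5; Lab B: 8 ≥ 6). Lab A gets 6.
Both Parquet is a pure NE (Lab A: 12 ≥ 4; Lab B: 7 ≥ 5). Lab A gets 12.
Every other cell has a profitable deviation for at least one player. Highest of {6, 12} is 12.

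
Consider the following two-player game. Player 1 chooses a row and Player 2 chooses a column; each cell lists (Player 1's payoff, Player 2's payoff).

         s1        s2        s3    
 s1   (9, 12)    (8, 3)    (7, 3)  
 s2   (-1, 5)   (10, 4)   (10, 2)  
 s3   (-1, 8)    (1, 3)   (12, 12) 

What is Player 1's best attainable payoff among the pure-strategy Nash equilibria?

12

Both s1 is a pure NE (Player 1: 9 ≥ -1; Player 2: 12 ≥ 3). Player 1 gets 9.
Both s3 is a pure NE (Player 1: 12 ≥ 10; Player 2: 12 ≥ 8). Player 1 gets 12.
Every other cell has a profitable deviation for at least one player. Highest of {9, 12} is 12.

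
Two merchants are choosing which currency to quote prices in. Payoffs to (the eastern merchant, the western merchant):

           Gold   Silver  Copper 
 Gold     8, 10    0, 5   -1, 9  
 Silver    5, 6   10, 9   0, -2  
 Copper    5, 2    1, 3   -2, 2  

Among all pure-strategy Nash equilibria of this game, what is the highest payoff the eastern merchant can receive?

10

Both Gold is a pure NE (the eastern merchant: 8 ≥ 5; the western merchant: 10 ≥ 9). The eastern merchant gets 8.
Both Silver is a pure NE (the eastern merchant: 10 ≥ 1; the western merchant: 9 ≥ 6). The eastern merchant gets 10.
Every other cell has a profitable deviation for at least one player. Highest of {8, 10} is 10.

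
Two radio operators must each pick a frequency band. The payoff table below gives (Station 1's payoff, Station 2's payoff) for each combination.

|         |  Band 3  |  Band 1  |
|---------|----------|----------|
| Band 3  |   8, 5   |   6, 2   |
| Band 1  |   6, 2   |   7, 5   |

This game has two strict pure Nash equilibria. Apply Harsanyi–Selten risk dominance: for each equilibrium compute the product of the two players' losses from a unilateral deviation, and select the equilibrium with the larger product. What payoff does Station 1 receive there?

At both Band 3: Station 1 loses 8 − 6 = 2 by deviating; Station 2 loses 5 − 2 = 3. Product = 2·3 = 6.
At both Band 1: Station 1 loses 7 − 6 = 1 by deviating; Station 2 loses 5 − 2 = 3. Product = 1·3 = 3.
6 > 3, so both Band 3 is risk-dominant. Station 1's payoff there is 8.

8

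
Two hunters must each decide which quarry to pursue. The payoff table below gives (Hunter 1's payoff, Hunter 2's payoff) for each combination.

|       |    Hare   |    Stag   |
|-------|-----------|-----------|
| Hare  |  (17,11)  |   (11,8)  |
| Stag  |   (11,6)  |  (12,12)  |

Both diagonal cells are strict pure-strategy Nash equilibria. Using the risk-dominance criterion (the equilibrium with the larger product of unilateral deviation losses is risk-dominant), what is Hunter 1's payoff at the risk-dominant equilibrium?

17

At both Hare: Hunter 1 loses 17 − 11 = 6 by deviating; Hunter 2 loses 11 − 8 = 3. Product = 6·3 = 18.
At both Stag: Hunter 1 loses 12 − 11 = 1 by deviating; Hunter 2 loses 12 − 6 = 6. Product = 1·6 = 6.
18 > 6, so both Hare is risk-dominant. Hunter 1's payoff there is 17.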